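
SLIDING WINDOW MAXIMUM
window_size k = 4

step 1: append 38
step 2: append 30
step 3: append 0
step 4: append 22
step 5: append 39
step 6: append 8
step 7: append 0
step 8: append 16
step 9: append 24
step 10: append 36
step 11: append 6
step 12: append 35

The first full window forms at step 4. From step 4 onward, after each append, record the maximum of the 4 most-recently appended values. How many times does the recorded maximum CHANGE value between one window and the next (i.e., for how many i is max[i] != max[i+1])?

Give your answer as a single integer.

Answer: 3

Derivation:
step 1: append 38 -> window=[38] (not full yet)
step 2: append 30 -> window=[38, 30] (not full yet)
step 3: append 0 -> window=[38, 30, 0] (not full yet)
step 4: append 22 -> window=[38, 30, 0, 22] -> max=38
step 5: append 39 -> window=[30, 0, 22, 39] -> max=39
step 6: append 8 -> window=[0, 22, 39, 8] -> max=39
step 7: append 0 -> window=[22, 39, 8, 0] -> max=39
step 8: append 16 -> window=[39, 8, 0, 16] -> max=39
step 9: append 24 -> window=[8, 0, 16, 24] -> max=24
step 10: append 36 -> window=[0, 16, 24, 36] -> max=36
step 11: append 6 -> window=[16, 24, 36, 6] -> max=36
step 12: append 35 -> window=[24, 36, 6, 35] -> max=36
Recorded maximums: 38 39 39 39 39 24 36 36 36
Changes between consecutive maximums: 3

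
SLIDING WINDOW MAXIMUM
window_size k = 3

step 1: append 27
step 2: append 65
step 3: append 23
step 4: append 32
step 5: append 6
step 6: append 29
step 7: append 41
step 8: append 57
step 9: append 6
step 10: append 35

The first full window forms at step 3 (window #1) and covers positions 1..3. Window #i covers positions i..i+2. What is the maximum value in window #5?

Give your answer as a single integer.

step 1: append 27 -> window=[27] (not full yet)
step 2: append 65 -> window=[27, 65] (not full yet)
step 3: append 23 -> window=[27, 65, 23] -> max=65
step 4: append 32 -> window=[65, 23, 32] -> max=65
step 5: append 6 -> window=[23, 32, 6] -> max=32
step 6: append 29 -> window=[32, 6, 29] -> max=32
step 7: append 41 -> window=[6, 29, 41] -> max=41
Window #5 max = 41

Answer: 41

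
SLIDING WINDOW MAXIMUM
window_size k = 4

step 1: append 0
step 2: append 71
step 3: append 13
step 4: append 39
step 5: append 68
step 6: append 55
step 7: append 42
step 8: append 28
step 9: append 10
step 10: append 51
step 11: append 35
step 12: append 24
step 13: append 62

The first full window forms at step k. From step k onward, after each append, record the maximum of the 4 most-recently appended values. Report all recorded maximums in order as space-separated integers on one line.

step 1: append 0 -> window=[0] (not full yet)
step 2: append 71 -> window=[0, 71] (not full yet)
step 3: append 13 -> window=[0, 71, 13] (not full yet)
step 4: append 39 -> window=[0, 71, 13, 39] -> max=71
step 5: append 68 -> window=[71, 13, 39, 68] -> max=71
step 6: append 55 -> window=[13, 39, 68, 55] -> max=68
step 7: append 42 -> window=[39, 68, 55, 42] -> max=68
step 8: append 28 -> window=[68, 55, 42, 28] -> max=68
step 9: append 10 -> window=[55, 42, 28, 10] -> max=55
step 10: append 51 -> window=[42, 28, 10, 51] -> max=51
step 11: append 35 -> window=[28, 10, 51, 35] -> max=51
step 12: append 24 -> window=[10, 51, 35, 24] -> max=51
step 13: append 62 -> window=[51, 35, 24, 62] -> max=62

Answer: 71 71 68 68 68 55 51 51 51 62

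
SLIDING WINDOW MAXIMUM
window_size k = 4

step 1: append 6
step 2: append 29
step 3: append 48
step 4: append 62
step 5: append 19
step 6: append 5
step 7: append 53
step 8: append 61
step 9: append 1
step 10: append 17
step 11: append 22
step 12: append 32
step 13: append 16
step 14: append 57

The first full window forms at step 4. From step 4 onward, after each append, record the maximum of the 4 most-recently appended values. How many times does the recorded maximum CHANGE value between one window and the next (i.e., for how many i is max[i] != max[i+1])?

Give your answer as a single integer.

Answer: 3

Derivation:
step 1: append 6 -> window=[6] (not full yet)
step 2: append 29 -> window=[6, 29] (not full yet)
step 3: append 48 -> window=[6, 29, 48] (not full yet)
step 4: append 62 -> window=[6, 29, 48, 62] -> max=62
step 5: append 19 -> window=[29, 48, 62, 19] -> max=62
step 6: append 5 -> window=[48, 62, 19, 5] -> max=62
step 7: append 53 -> window=[62, 19, 5, 53] -> max=62
step 8: append 61 -> window=[19, 5, 53, 61] -> max=61
step 9: append 1 -> window=[5, 53, 61, 1] -> max=61
step 10: append 17 -> window=[53, 61, 1, 17] -> max=61
step 11: append 22 -> window=[61, 1, 17, 22] -> max=61
step 12: append 32 -> window=[1, 17, 22, 32] -> max=32
step 13: append 16 -> window=[17, 22, 32, 16] -> max=32
step 14: append 57 -> window=[22, 32, 16, 57] -> max=57
Recorded maximums: 62 62 62 62 61 61 61 61 32 32 57
Changes between consecutive maximums: 3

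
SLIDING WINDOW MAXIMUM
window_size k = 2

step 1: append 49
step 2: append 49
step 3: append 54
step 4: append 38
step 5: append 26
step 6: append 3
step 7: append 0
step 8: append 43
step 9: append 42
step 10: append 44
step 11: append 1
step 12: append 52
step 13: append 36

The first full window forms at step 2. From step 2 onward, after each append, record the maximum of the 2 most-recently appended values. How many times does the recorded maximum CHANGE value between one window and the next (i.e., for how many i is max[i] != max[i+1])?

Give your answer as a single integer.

Answer: 7

Derivation:
step 1: append 49 -> window=[49] (not full yet)
step 2: append 49 -> window=[49, 49] -> max=49
step 3: append 54 -> window=[49, 54] -> max=54
step 4: append 38 -> window=[54, 38] -> max=54
step 5: append 26 -> window=[38, 26] -> max=38
step 6: append 3 -> window=[26, 3] -> max=26
step 7: append 0 -> window=[3, 0] -> max=3
step 8: append 43 -> window=[0, 43] -> max=43
step 9: append 42 -> window=[43, 42] -> max=43
step 10: append 44 -> window=[42, 44] -> max=44
step 11: append 1 -> window=[44, 1] -> max=44
step 12: append 52 -> window=[1, 52] -> max=52
step 13: append 36 -> window=[52, 36] -> max=52
Recorded maximums: 49 54 54 38 26 3 43 43 44 44 52 52
Changes between consecutive maximums: 7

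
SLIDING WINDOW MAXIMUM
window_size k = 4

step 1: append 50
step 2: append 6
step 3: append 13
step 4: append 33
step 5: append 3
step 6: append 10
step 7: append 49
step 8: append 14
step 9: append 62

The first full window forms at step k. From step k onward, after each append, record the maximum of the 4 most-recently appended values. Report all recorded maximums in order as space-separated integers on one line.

Answer: 50 33 33 49 49 62

Derivation:
step 1: append 50 -> window=[50] (not full yet)
step 2: append 6 -> window=[50, 6] (not full yet)
step 3: append 13 -> window=[50, 6, 13] (not full yet)
step 4: append 33 -> window=[50, 6, 13, 33] -> max=50
step 5: append 3 -> window=[6, 13, 33, 3] -> max=33
step 6: append 10 -> window=[13, 33, 3, 10] -> max=33
step 7: append 49 -> window=[33, 3, 10, 49] -> max=49
step 8: append 14 -> window=[3, 10, 49, 14] -> max=49
step 9: append 62 -> window=[10, 49, 14, 62] -> max=62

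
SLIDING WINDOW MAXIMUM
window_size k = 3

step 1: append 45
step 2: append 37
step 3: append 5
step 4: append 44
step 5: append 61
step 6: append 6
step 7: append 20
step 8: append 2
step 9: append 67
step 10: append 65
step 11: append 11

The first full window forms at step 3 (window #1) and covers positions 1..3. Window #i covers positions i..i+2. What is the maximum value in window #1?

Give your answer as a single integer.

step 1: append 45 -> window=[45] (not full yet)
step 2: append 37 -> window=[45, 37] (not full yet)
step 3: append 5 -> window=[45, 37, 5] -> max=45
Window #1 max = 45

Answer: 45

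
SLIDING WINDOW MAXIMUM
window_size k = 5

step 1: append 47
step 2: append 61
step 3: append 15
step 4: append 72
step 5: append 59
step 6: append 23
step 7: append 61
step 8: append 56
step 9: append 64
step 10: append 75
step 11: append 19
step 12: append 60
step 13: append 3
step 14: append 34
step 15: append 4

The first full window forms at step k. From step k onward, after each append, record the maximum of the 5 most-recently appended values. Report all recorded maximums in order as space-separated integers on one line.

Answer: 72 72 72 72 64 75 75 75 75 75 60

Derivation:
step 1: append 47 -> window=[47] (not full yet)
step 2: append 61 -> window=[47, 61] (not full yet)
step 3: append 15 -> window=[47, 61, 15] (not full yet)
step 4: append 72 -> window=[47, 61, 15, 72] (not full yet)
step 5: append 59 -> window=[47, 61, 15, 72, 59] -> max=72
step 6: append 23 -> window=[61, 15, 72, 59, 23] -> max=72
step 7: append 61 -> window=[15, 72, 59, 23, 61] -> max=72
step 8: append 56 -> window=[72, 59, 23, 61, 56] -> max=72
step 9: append 64 -> window=[59, 23, 61, 56, 64] -> max=64
step 10: append 75 -> window=[23, 61, 56, 64, 75] -> max=75
step 11: append 19 -> window=[61, 56, 64, 75, 19] -> max=75
step 12: append 60 -> window=[56, 64, 75, 19, 60] -> max=75
step 13: append 3 -> window=[64, 75, 19, 60, 3] -> max=75
step 14: append 34 -> window=[75, 19, 60, 3, 34] -> max=75
step 15: append 4 -> window=[19, 60, 3, 34, 4] -> max=60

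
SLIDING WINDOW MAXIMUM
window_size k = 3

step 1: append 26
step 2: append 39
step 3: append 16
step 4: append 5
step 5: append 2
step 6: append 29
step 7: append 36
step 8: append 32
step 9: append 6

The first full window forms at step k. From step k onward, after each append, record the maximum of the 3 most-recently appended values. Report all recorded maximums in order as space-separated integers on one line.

Answer: 39 39 16 29 36 36 36

Derivation:
step 1: append 26 -> window=[26] (not full yet)
step 2: append 39 -> window=[26, 39] (not full yet)
step 3: append 16 -> window=[26, 39, 16] -> max=39
step 4: append 5 -> window=[39, 16, 5] -> max=39
step 5: append 2 -> window=[16, 5, 2] -> max=16
step 6: append 29 -> window=[5, 2, 29] -> max=29
step 7: append 36 -> window=[2, 29, 36] -> max=36
step 8: append 32 -> window=[29, 36, 32] -> max=36
step 9: append 6 -> window=[36, 32, 6] -> max=36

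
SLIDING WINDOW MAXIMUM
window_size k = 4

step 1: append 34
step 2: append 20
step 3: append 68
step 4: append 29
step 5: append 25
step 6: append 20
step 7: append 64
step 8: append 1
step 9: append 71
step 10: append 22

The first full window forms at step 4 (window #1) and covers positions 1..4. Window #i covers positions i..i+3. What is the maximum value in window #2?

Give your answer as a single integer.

step 1: append 34 -> window=[34] (not full yet)
step 2: append 20 -> window=[34, 20] (not full yet)
step 3: append 68 -> window=[34, 20, 68] (not full yet)
step 4: append 29 -> window=[34, 20, 68, 29] -> max=68
step 5: append 25 -> window=[20, 68, 29, 25] -> max=68
Window #2 max = 68

Answer: 68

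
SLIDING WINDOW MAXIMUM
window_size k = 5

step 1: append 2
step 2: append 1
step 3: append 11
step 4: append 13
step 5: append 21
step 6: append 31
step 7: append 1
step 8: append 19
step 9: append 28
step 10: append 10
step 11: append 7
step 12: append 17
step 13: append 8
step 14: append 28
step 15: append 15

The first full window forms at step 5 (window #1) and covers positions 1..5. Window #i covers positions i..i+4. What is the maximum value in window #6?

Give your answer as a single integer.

Answer: 31

Derivation:
step 1: append 2 -> window=[2] (not full yet)
step 2: append 1 -> window=[2, 1] (not full yet)
step 3: append 11 -> window=[2, 1, 11] (not full yet)
step 4: append 13 -> window=[2, 1, 11, 13] (not full yet)
step 5: append 21 -> window=[2, 1, 11, 13, 21] -> max=21
step 6: append 31 -> window=[1, 11, 13, 21, 31] -> max=31
step 7: append 1 -> window=[11, 13, 21, 31, 1] -> max=31
step 8: append 19 -> window=[13, 21, 31, 1, 19] -> max=31
step 9: append 28 -> window=[21, 31, 1, 19, 28] -> max=31
step 10: append 10 -> window=[31, 1, 19, 28, 10] -> max=31
Window #6 max = 31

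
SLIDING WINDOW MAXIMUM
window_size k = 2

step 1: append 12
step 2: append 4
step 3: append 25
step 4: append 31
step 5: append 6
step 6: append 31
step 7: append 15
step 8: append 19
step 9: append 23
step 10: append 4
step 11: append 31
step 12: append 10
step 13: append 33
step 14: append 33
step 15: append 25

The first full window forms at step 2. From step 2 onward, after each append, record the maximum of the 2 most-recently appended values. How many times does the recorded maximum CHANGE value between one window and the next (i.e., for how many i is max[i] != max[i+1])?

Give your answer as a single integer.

Answer: 6

Derivation:
step 1: append 12 -> window=[12] (not full yet)
step 2: append 4 -> window=[12, 4] -> max=12
step 3: append 25 -> window=[4, 25] -> max=25
step 4: append 31 -> window=[25, 31] -> max=31
step 5: append 6 -> window=[31, 6] -> max=31
step 6: append 31 -> window=[6, 31] -> max=31
step 7: append 15 -> window=[31, 15] -> max=31
step 8: append 19 -> window=[15, 19] -> max=19
step 9: append 23 -> window=[19, 23] -> max=23
step 10: append 4 -> window=[23, 4] -> max=23
step 11: append 31 -> window=[4, 31] -> max=31
step 12: append 10 -> window=[31, 10] -> max=31
step 13: append 33 -> window=[10, 33] -> max=33
step 14: append 33 -> window=[33, 33] -> max=33
step 15: append 25 -> window=[33, 25] -> max=33
Recorded maximums: 12 25 31 31 31 31 19 23 23 31 31 33 33 33
Changes between consecutive maximums: 6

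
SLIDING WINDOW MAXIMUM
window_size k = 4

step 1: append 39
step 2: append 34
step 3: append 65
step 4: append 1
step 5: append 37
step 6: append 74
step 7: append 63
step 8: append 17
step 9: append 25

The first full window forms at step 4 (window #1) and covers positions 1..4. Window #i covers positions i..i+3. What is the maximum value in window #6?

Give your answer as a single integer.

step 1: append 39 -> window=[39] (not full yet)
step 2: append 34 -> window=[39, 34] (not full yet)
step 3: append 65 -> window=[39, 34, 65] (not full yet)
step 4: append 1 -> window=[39, 34, 65, 1] -> max=65
step 5: append 37 -> window=[34, 65, 1, 37] -> max=65
step 6: append 74 -> window=[65, 1, 37, 74] -> max=74
step 7: append 63 -> window=[1, 37, 74, 63] -> max=74
step 8: append 17 -> window=[37, 74, 63, 17] -> max=74
step 9: append 25 -> window=[74, 63, 17, 25] -> max=74
Window #6 max = 74

Answer: 74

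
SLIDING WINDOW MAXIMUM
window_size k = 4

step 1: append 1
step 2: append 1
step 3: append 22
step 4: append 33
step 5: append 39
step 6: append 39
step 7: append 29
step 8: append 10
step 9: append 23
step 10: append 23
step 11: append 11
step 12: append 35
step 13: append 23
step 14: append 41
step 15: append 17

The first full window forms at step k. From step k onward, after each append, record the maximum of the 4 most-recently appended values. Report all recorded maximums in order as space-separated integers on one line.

step 1: append 1 -> window=[1] (not full yet)
step 2: append 1 -> window=[1, 1] (not full yet)
step 3: append 22 -> window=[1, 1, 22] (not full yet)
step 4: append 33 -> window=[1, 1, 22, 33] -> max=33
step 5: append 39 -> window=[1, 22, 33, 39] -> max=39
step 6: append 39 -> window=[22, 33, 39, 39] -> max=39
step 7: append 29 -> window=[33, 39, 39, 29] -> max=39
step 8: append 10 -> window=[39, 39, 29, 10] -> max=39
step 9: append 23 -> window=[39, 29, 10, 23] -> max=39
step 10: append 23 -> window=[29, 10, 23, 23] -> max=29
step 11: append 11 -> window=[10, 23, 23, 11] -> max=23
step 12: append 35 -> window=[23, 23, 11, 35] -> max=35
step 13: append 23 -> window=[23, 11, 35, 23] -> max=35
step 14: append 41 -> window=[11, 35, 23, 41] -> max=41
step 15: append 17 -> window=[35, 23, 41, 17] -> max=41

Answer: 33 39 39 39 39 39 29 23 35 35 41 41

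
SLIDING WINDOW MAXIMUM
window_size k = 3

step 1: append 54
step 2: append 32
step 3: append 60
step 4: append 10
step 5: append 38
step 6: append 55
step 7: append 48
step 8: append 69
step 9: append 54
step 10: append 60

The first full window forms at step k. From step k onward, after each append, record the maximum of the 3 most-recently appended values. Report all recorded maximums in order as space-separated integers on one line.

Answer: 60 60 60 55 55 69 69 69

Derivation:
step 1: append 54 -> window=[54] (not full yet)
step 2: append 32 -> window=[54, 32] (not full yet)
step 3: append 60 -> window=[54, 32, 60] -> max=60
step 4: append 10 -> window=[32, 60, 10] -> max=60
step 5: append 38 -> window=[60, 10, 38] -> max=60
step 6: append 55 -> window=[10, 38, 55] -> max=55
step 7: append 48 -> window=[38, 55, 48] -> max=55
step 8: append 69 -> window=[55, 48, 69] -> max=69
step 9: append 54 -> window=[48, 69, 54] -> max=69
step 10: append 60 -> window=[69, 54, 60] -> max=69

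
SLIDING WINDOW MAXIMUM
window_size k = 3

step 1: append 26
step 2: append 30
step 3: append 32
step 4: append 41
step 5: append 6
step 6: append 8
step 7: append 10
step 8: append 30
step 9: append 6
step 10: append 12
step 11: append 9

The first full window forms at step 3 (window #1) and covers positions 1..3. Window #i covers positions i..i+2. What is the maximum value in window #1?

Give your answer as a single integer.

Answer: 32

Derivation:
step 1: append 26 -> window=[26] (not full yet)
step 2: append 30 -> window=[26, 30] (not full yet)
step 3: append 32 -> window=[26, 30, 32] -> max=32
Window #1 max = 32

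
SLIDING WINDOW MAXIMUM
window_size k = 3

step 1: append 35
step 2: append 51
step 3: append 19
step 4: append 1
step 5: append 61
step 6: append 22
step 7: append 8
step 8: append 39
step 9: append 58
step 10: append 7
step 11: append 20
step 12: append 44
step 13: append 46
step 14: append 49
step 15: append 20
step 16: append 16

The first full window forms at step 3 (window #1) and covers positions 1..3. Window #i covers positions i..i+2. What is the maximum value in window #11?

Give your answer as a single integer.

Answer: 46

Derivation:
step 1: append 35 -> window=[35] (not full yet)
step 2: append 51 -> window=[35, 51] (not full yet)
step 3: append 19 -> window=[35, 51, 19] -> max=51
step 4: append 1 -> window=[51, 19, 1] -> max=51
step 5: append 61 -> window=[19, 1, 61] -> max=61
step 6: append 22 -> window=[1, 61, 22] -> max=61
step 7: append 8 -> window=[61, 22, 8] -> max=61
step 8: append 39 -> window=[22, 8, 39] -> max=39
step 9: append 58 -> window=[8, 39, 58] -> max=58
step 10: append 7 -> window=[39, 58, 7] -> max=58
step 11: append 20 -> window=[58, 7, 20] -> max=58
step 12: append 44 -> window=[7, 20, 44] -> max=44
step 13: append 46 -> window=[20, 44, 46] -> max=46
Window #11 max = 46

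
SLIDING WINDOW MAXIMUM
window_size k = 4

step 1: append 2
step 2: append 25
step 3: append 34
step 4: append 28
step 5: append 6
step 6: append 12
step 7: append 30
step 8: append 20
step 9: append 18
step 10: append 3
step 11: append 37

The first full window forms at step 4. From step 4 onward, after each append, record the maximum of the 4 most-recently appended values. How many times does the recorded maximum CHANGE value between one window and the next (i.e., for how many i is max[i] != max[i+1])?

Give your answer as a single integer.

Answer: 2

Derivation:
step 1: append 2 -> window=[2] (not full yet)
step 2: append 25 -> window=[2, 25] (not full yet)
step 3: append 34 -> window=[2, 25, 34] (not full yet)
step 4: append 28 -> window=[2, 25, 34, 28] -> max=34
step 5: append 6 -> window=[25, 34, 28, 6] -> max=34
step 6: append 12 -> window=[34, 28, 6, 12] -> max=34
step 7: append 30 -> window=[28, 6, 12, 30] -> max=30
step 8: append 20 -> window=[6, 12, 30, 20] -> max=30
step 9: append 18 -> window=[12, 30, 20, 18] -> max=30
step 10: append 3 -> window=[30, 20, 18, 3] -> max=30
step 11: append 37 -> window=[20, 18, 3, 37] -> max=37
Recorded maximums: 34 34 34 30 30 30 30 37
Changes between consecutive maximums: 2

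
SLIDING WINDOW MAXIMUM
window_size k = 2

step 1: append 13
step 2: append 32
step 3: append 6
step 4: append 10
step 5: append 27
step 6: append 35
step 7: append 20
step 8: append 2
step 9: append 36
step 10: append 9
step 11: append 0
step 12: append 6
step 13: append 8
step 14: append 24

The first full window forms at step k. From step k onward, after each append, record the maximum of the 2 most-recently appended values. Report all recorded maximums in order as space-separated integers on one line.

Answer: 32 32 10 27 35 35 20 36 36 9 6 8 24

Derivation:
step 1: append 13 -> window=[13] (not full yet)
step 2: append 32 -> window=[13, 32] -> max=32
step 3: append 6 -> window=[32, 6] -> max=32
step 4: append 10 -> window=[6, 10] -> max=10
step 5: append 27 -> window=[10, 27] -> max=27
step 6: append 35 -> window=[27, 35] -> max=35
step 7: append 20 -> window=[35, 20] -> max=35
step 8: append 2 -> window=[20, 2] -> max=20
step 9: append 36 -> window=[2, 36] -> max=36
step 10: append 9 -> window=[36, 9] -> max=36
step 11: append 0 -> window=[9, 0] -> max=9
step 12: append 6 -> window=[0, 6] -> max=6
step 13: append 8 -> window=[6, 8] -> max=8
step 14: append 24 -> window=[8, 24] -> max=24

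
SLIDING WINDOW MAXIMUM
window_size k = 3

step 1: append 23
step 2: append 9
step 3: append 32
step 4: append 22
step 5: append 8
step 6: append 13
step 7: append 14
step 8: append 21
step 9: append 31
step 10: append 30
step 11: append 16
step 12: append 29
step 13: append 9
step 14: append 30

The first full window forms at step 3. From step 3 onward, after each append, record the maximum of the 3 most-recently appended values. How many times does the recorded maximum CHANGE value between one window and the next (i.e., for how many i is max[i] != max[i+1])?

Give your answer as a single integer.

step 1: append 23 -> window=[23] (not full yet)
step 2: append 9 -> window=[23, 9] (not full yet)
step 3: append 32 -> window=[23, 9, 32] -> max=32
step 4: append 22 -> window=[9, 32, 22] -> max=32
step 5: append 8 -> window=[32, 22, 8] -> max=32
step 6: append 13 -> window=[22, 8, 13] -> max=22
step 7: append 14 -> window=[8, 13, 14] -> max=14
step 8: append 21 -> window=[13, 14, 21] -> max=21
step 9: append 31 -> window=[14, 21, 31] -> max=31
step 10: append 30 -> window=[21, 31, 30] -> max=31
step 11: append 16 -> window=[31, 30, 16] -> max=31
step 12: append 29 -> window=[30, 16, 29] -> max=30
step 13: append 9 -> window=[16, 29, 9] -> max=29
step 14: append 30 -> window=[29, 9, 30] -> max=30
Recorded maximums: 32 32 32 22 14 21 31 31 31 30 29 30
Changes between consecutive maximums: 7

Answer: 7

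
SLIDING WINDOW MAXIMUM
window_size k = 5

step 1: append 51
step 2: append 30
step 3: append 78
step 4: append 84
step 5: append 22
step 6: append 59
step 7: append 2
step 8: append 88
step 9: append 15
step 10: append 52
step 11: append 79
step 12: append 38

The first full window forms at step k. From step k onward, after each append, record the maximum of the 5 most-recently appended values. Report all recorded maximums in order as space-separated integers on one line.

step 1: append 51 -> window=[51] (not full yet)
step 2: append 30 -> window=[51, 30] (not full yet)
step 3: append 78 -> window=[51, 30, 78] (not full yet)
step 4: append 84 -> window=[51, 30, 78, 84] (not full yet)
step 5: append 22 -> window=[51, 30, 78, 84, 22] -> max=84
step 6: append 59 -> window=[30, 78, 84, 22, 59] -> max=84
step 7: append 2 -> window=[78, 84, 22, 59, 2] -> max=84
step 8: append 88 -> window=[84, 22, 59, 2, 88] -> max=88
step 9: append 15 -> window=[22, 59, 2, 88, 15] -> max=88
step 10: append 52 -> window=[59, 2, 88, 15, 52] -> max=88
step 11: append 79 -> window=[2, 88, 15, 52, 79] -> max=88
step 12: append 38 -> window=[88, 15, 52, 79, 38] -> max=88

Answer: 84 84 84 88 88 88 88 88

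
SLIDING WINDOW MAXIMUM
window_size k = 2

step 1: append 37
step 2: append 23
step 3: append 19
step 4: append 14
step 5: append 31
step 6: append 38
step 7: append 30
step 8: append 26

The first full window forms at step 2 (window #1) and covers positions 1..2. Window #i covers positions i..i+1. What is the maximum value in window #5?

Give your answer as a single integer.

Answer: 38

Derivation:
step 1: append 37 -> window=[37] (not full yet)
step 2: append 23 -> window=[37, 23] -> max=37
step 3: append 19 -> window=[23, 19] -> max=23
step 4: append 14 -> window=[19, 14] -> max=19
step 5: append 31 -> window=[14, 31] -> max=31
step 6: append 38 -> window=[31, 38] -> max=38
Window #5 max = 38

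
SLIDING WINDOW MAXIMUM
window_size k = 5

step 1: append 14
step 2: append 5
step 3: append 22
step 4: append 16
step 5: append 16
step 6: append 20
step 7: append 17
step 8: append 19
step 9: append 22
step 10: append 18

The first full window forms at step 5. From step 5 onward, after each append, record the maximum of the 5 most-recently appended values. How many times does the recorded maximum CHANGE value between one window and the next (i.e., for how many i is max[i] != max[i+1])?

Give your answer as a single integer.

Answer: 2

Derivation:
step 1: append 14 -> window=[14] (not full yet)
step 2: append 5 -> window=[14, 5] (not full yet)
step 3: append 22 -> window=[14, 5, 22] (not full yet)
step 4: append 16 -> window=[14, 5, 22, 16] (not full yet)
step 5: append 16 -> window=[14, 5, 22, 16, 16] -> max=22
step 6: append 20 -> window=[5, 22, 16, 16, 20] -> max=22
step 7: append 17 -> window=[22, 16, 16, 20, 17] -> max=22
step 8: append 19 -> window=[16, 16, 20, 17, 19] -> max=20
step 9: append 22 -> window=[16, 20, 17, 19, 22] -> max=22
step 10: append 18 -> window=[20, 17, 19, 22, 18] -> max=22
Recorded maximums: 22 22 22 20 22 22
Changes between consecutive maximums: 2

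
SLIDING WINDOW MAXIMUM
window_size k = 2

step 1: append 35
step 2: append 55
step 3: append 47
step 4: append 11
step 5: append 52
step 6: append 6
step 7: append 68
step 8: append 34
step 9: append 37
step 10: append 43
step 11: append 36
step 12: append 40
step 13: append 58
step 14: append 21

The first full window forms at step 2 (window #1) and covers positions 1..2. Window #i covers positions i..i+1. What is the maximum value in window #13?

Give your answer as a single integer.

step 1: append 35 -> window=[35] (not full yet)
step 2: append 55 -> window=[35, 55] -> max=55
step 3: append 47 -> window=[55, 47] -> max=55
step 4: append 11 -> window=[47, 11] -> max=47
step 5: append 52 -> window=[11, 52] -> max=52
step 6: append 6 -> window=[52, 6] -> max=52
step 7: append 68 -> window=[6, 68] -> max=68
step 8: append 34 -> window=[68, 34] -> max=68
step 9: append 37 -> window=[34, 37] -> max=37
step 10: append 43 -> window=[37, 43] -> max=43
step 11: append 36 -> window=[43, 36] -> max=43
step 12: append 40 -> window=[36, 40] -> max=40
step 13: append 58 -> window=[40, 58] -> max=58
step 14: append 21 -> window=[58, 21] -> max=58
Window #13 max = 58

Answer: 58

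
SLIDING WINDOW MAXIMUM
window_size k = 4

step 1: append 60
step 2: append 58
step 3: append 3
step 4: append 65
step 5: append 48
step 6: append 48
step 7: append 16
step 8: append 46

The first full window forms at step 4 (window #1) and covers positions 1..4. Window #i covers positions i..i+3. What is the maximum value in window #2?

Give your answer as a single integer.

step 1: append 60 -> window=[60] (not full yet)
step 2: append 58 -> window=[60, 58] (not full yet)
step 3: append 3 -> window=[60, 58, 3] (not full yet)
step 4: append 65 -> window=[60, 58, 3, 65] -> max=65
step 5: append 48 -> window=[58, 3, 65, 48] -> max=65
Window #2 max = 65

Answer: 65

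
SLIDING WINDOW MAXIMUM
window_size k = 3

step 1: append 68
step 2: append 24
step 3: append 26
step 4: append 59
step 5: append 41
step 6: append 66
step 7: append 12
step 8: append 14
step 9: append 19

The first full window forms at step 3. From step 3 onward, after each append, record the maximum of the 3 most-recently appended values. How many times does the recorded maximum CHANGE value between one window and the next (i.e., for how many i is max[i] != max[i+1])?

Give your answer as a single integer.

Answer: 3

Derivation:
step 1: append 68 -> window=[68] (not full yet)
step 2: append 24 -> window=[68, 24] (not full yet)
step 3: append 26 -> window=[68, 24, 26] -> max=68
step 4: append 59 -> window=[24, 26, 59] -> max=59
step 5: append 41 -> window=[26, 59, 41] -> max=59
step 6: append 66 -> window=[59, 41, 66] -> max=66
step 7: append 12 -> window=[41, 66, 12] -> max=66
step 8: append 14 -> window=[66, 12, 14] -> max=66
step 9: append 19 -> window=[12, 14, 19] -> max=19
Recorded maximums: 68 59 59 66 66 66 19
Changes between consecutive maximums: 3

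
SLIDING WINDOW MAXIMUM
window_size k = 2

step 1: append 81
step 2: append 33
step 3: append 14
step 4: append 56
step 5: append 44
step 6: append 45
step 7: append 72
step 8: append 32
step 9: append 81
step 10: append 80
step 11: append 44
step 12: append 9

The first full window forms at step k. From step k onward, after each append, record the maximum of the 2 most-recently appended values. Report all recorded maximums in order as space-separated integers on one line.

step 1: append 81 -> window=[81] (not full yet)
step 2: append 33 -> window=[81, 33] -> max=81
step 3: append 14 -> window=[33, 14] -> max=33
step 4: append 56 -> window=[14, 56] -> max=56
step 5: append 44 -> window=[56, 44] -> max=56
step 6: append 45 -> window=[44, 45] -> max=45
step 7: append 72 -> window=[45, 72] -> max=72
step 8: append 32 -> window=[72, 32] -> max=72
step 9: append 81 -> window=[32, 81] -> max=81
step 10: append 80 -> window=[81, 80] -> max=81
step 11: append 44 -> window=[80, 44] -> max=80
step 12: append 9 -> window=[44, 9] -> max=44

Answer: 81 33 56 56 45 72 72 81 81 80 44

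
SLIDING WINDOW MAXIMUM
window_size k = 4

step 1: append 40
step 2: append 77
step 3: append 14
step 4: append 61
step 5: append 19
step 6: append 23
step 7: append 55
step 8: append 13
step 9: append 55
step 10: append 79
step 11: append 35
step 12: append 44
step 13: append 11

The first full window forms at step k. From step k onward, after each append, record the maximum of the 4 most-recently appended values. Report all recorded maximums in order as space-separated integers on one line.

Answer: 77 77 61 61 55 55 79 79 79 79

Derivation:
step 1: append 40 -> window=[40] (not full yet)
step 2: append 77 -> window=[40, 77] (not full yet)
step 3: append 14 -> window=[40, 77, 14] (not full yet)
step 4: append 61 -> window=[40, 77, 14, 61] -> max=77
step 5: append 19 -> window=[77, 14, 61, 19] -> max=77
step 6: append 23 -> window=[14, 61, 19, 23] -> max=61
step 7: append 55 -> window=[61, 19, 23, 55] -> max=61
step 8: append 13 -> window=[19, 23, 55, 13] -> max=55
step 9: append 55 -> window=[23, 55, 13, 55] -> max=55
step 10: append 79 -> window=[55, 13, 55, 79] -> max=79
step 11: append 35 -> window=[13, 55, 79, 35] -> max=79
step 12: append 44 -> window=[55, 79, 35, 44] -> max=79
step 13: append 11 -> window=[79, 35, 44, 11] -> max=79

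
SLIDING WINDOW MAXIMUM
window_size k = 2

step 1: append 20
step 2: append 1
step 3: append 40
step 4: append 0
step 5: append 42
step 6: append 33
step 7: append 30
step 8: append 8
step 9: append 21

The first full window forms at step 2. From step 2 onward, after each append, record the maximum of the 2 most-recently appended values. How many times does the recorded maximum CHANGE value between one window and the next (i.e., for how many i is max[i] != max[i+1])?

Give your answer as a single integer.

Answer: 5

Derivation:
step 1: append 20 -> window=[20] (not full yet)
step 2: append 1 -> window=[20, 1] -> max=20
step 3: append 40 -> window=[1, 40] -> max=40
step 4: append 0 -> window=[40, 0] -> max=40
step 5: append 42 -> window=[0, 42] -> max=42
step 6: append 33 -> window=[42, 33] -> max=42
step 7: append 30 -> window=[33, 30] -> max=33
step 8: append 8 -> window=[30, 8] -> max=30
step 9: append 21 -> window=[8, 21] -> max=21
Recorded maximums: 20 40 40 42 42 33 30 21
Changes between consecutive maximums: 5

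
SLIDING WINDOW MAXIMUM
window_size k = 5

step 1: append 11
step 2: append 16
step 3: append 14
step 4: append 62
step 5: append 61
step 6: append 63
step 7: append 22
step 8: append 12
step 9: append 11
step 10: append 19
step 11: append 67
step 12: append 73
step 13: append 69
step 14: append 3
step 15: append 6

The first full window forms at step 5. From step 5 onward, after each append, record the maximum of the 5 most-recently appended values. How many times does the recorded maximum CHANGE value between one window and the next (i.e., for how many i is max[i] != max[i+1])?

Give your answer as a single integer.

Answer: 3

Derivation:
step 1: append 11 -> window=[11] (not full yet)
step 2: append 16 -> window=[11, 16] (not full yet)
step 3: append 14 -> window=[11, 16, 14] (not full yet)
step 4: append 62 -> window=[11, 16, 14, 62] (not full yet)
step 5: append 61 -> window=[11, 16, 14, 62, 61] -> max=62
step 6: append 63 -> window=[16, 14, 62, 61, 63] -> max=63
step 7: append 22 -> window=[14, 62, 61, 63, 22] -> max=63
step 8: append 12 -> window=[62, 61, 63, 22, 12] -> max=63
step 9: append 11 -> window=[61, 63, 22, 12, 11] -> max=63
step 10: append 19 -> window=[63, 22, 12, 11, 19] -> max=63
step 11: append 67 -> window=[22, 12, 11, 19, 67] -> max=67
step 12: append 73 -> window=[12, 11, 19, 67, 73] -> max=73
step 13: append 69 -> window=[11, 19, 67, 73, 69] -> max=73
step 14: append 3 -> window=[19, 67, 73, 69, 3] -> max=73
step 15: append 6 -> window=[67, 73, 69, 3, 6] -> max=73
Recorded maximums: 62 63 63 63 63 63 67 73 73 73 73
Changes between consecutive maximums: 3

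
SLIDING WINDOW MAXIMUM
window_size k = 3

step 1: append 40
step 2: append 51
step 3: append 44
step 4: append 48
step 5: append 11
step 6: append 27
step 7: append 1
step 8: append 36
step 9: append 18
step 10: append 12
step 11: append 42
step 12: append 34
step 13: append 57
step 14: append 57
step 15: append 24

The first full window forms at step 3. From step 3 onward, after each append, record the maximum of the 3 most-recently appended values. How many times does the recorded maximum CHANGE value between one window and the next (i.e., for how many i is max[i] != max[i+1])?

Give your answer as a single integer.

Answer: 5

Derivation:
step 1: append 40 -> window=[40] (not full yet)
step 2: append 51 -> window=[40, 51] (not full yet)
step 3: append 44 -> window=[40, 51, 44] -> max=51
step 4: append 48 -> window=[51, 44, 48] -> max=51
step 5: append 11 -> window=[44, 48, 11] -> max=48
step 6: append 27 -> window=[48, 11, 27] -> max=48
step 7: append 1 -> window=[11, 27, 1] -> max=27
step 8: append 36 -> window=[27, 1, 36] -> max=36
step 9: append 18 -> window=[1, 36, 18] -> max=36
step 10: append 12 -> window=[36, 18, 12] -> max=36
step 11: append 42 -> window=[18, 12, 42] -> max=42
step 12: append 34 -> window=[12, 42, 34] -> max=42
step 13: append 57 -> window=[42, 34, 57] -> max=57
step 14: append 57 -> window=[34, 57, 57] -> max=57
step 15: append 24 -> window=[57, 57, 24] -> max=57
Recorded maximums: 51 51 48 48 27 36 36 36 42 42 57 57 57
Changes between consecutive maximums: 5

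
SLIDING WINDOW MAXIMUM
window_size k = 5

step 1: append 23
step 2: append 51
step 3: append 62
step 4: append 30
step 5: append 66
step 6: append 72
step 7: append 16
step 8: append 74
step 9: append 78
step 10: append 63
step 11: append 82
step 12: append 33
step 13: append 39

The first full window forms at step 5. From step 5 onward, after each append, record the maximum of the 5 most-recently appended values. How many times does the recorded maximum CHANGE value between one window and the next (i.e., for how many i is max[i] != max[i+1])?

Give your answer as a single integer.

Answer: 4

Derivation:
step 1: append 23 -> window=[23] (not full yet)
step 2: append 51 -> window=[23, 51] (not full yet)
step 3: append 62 -> window=[23, 51, 62] (not full yet)
step 4: append 30 -> window=[23, 51, 62, 30] (not full yet)
step 5: append 66 -> window=[23, 51, 62, 30, 66] -> max=66
step 6: append 72 -> window=[51, 62, 30, 66, 72] -> max=72
step 7: append 16 -> window=[62, 30, 66, 72, 16] -> max=72
step 8: append 74 -> window=[30, 66, 72, 16, 74] -> max=74
step 9: append 78 -> window=[66, 72, 16, 74, 78] -> max=78
step 10: append 63 -> window=[72, 16, 74, 78, 63] -> max=78
step 11: append 82 -> window=[16, 74, 78, 63, 82] -> max=82
step 12: append 33 -> window=[74, 78, 63, 82, 33] -> max=82
step 13: append 39 -> window=[78, 63, 82, 33, 39] -> max=82
Recorded maximums: 66 72 72 74 78 78 82 82 82
Changes between consecutive maximums: 4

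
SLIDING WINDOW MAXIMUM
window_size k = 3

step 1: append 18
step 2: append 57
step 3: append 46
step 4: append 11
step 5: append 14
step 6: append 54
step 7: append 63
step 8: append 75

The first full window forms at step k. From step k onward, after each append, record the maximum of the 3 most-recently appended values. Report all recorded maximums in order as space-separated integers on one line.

step 1: append 18 -> window=[18] (not full yet)
step 2: append 57 -> window=[18, 57] (not full yet)
step 3: append 46 -> window=[18, 57, 46] -> max=57
step 4: append 11 -> window=[57, 46, 11] -> max=57
step 5: append 14 -> window=[46, 11, 14] -> max=46
step 6: append 54 -> window=[11, 14, 54] -> max=54
step 7: append 63 -> window=[14, 54, 63] -> max=63
step 8: append 75 -> window=[54, 63, 75] -> max=75

Answer: 57 57 46 54 63 75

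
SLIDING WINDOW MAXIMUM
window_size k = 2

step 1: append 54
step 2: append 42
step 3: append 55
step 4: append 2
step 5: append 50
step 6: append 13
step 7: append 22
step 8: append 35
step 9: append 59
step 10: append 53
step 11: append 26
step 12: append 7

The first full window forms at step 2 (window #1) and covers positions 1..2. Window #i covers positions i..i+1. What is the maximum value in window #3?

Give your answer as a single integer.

step 1: append 54 -> window=[54] (not full yet)
step 2: append 42 -> window=[54, 42] -> max=54
step 3: append 55 -> window=[42, 55] -> max=55
step 4: append 2 -> window=[55, 2] -> max=55
Window #3 max = 55

Answer: 55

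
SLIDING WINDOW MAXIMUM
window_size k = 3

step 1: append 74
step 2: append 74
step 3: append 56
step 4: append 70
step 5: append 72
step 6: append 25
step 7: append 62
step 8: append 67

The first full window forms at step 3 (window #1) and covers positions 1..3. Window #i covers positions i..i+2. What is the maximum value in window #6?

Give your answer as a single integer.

step 1: append 74 -> window=[74] (not full yet)
step 2: append 74 -> window=[74, 74] (not full yet)
step 3: append 56 -> window=[74, 74, 56] -> max=74
step 4: append 70 -> window=[74, 56, 70] -> max=74
step 5: append 72 -> window=[56, 70, 72] -> max=72
step 6: append 25 -> window=[70, 72, 25] -> max=72
step 7: append 62 -> window=[72, 25, 62] -> max=72
step 8: append 67 -> window=[25, 62, 67] -> max=67
Window #6 max = 67

Answer: 67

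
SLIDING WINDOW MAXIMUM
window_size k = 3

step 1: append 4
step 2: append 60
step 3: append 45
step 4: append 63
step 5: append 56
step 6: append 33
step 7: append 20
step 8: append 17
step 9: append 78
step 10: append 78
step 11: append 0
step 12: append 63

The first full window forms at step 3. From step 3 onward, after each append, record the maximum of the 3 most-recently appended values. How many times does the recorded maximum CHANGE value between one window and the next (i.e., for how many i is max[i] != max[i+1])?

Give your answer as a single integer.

Answer: 4

Derivation:
step 1: append 4 -> window=[4] (not full yet)
step 2: append 60 -> window=[4, 60] (not full yet)
step 3: append 45 -> window=[4, 60, 45] -> max=60
step 4: append 63 -> window=[60, 45, 63] -> max=63
step 5: append 56 -> window=[45, 63, 56] -> max=63
step 6: append 33 -> window=[63, 56, 33] -> max=63
step 7: append 20 -> window=[56, 33, 20] -> max=56
step 8: append 17 -> window=[33, 20, 17] -> max=33
step 9: append 78 -> window=[20, 17, 78] -> max=78
step 10: append 78 -> window=[17, 78, 78] -> max=78
step 11: append 0 -> window=[78, 78, 0] -> max=78
step 12: append 63 -> window=[78, 0, 63] -> max=78
Recorded maximums: 60 63 63 63 56 33 78 78 78 78
Changes between consecutive maximums: 4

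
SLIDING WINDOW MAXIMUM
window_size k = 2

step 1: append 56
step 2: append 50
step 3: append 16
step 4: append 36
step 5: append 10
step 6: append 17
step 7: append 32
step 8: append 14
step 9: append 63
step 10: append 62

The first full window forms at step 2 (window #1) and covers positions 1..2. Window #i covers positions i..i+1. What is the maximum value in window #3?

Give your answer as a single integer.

step 1: append 56 -> window=[56] (not full yet)
step 2: append 50 -> window=[56, 50] -> max=56
step 3: append 16 -> window=[50, 16] -> max=50
step 4: append 36 -> window=[16, 36] -> max=36
Window #3 max = 36

Answer: 36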